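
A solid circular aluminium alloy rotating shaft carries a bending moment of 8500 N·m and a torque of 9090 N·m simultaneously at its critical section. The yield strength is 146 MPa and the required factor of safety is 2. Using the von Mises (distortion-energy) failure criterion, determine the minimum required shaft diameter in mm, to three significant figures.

d = 117 mm

σ_allow = σ_y/n = 146/2 = 73.00 MPa.
For a solid shaft σ_b = 32M/(πd³) and τ = 16T/(πd³), so the von Mises stress is σ' = (16/πd³)·√(4M²+3T²).
√(4M²+3T²) = √(4×(8.500×10^6)² + 3×(9.090×10^6)²) = 2.317×10^7 N·mm.
d³ = 16×2.317×10^7/(π×73.00) = 1.617×10^6 mm³.
d = 117.4 mm.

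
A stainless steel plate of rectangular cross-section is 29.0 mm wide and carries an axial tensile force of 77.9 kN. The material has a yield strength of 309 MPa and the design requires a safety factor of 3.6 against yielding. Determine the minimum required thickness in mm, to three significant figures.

t = 31.3 mm

σ_allow = 309/3.6 = 85.83 MPa.
Required area A = F/σ_allow = 77900/85.83 = 907.6 mm².
t = A/w = 907.6/29.0 = 31.30 mm.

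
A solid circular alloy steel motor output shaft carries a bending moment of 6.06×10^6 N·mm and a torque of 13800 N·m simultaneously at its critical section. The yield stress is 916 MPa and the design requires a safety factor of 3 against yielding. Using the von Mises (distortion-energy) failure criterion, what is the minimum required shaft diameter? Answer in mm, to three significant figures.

σ_allow = σ_y/n = 916/3 = 305.3 MPa.
For a solid shaft σ_b = 32M/(πd³) and τ = 16T/(πd³), so the von Mises stress is σ' = (16/πd³)·√(4M²+3T²).
√(4M²+3T²) = √(4×(6.060×10^6)² + 3×(1.380×10^7)²) = 2.680×10^7 N·mm.
d³ = 16×2.680×10^7/(π×305.3) = 447000 mm³.
d = 76.46 mm.

d = 76.5 mm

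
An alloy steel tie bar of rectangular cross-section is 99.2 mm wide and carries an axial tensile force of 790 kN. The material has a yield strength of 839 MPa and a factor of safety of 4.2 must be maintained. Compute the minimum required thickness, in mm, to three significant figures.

σ_allow = 839/4.2 = 199.8 MPa.
Required area A = F/σ_allow = 790000/199.8 = 3955 mm².
t = A/w = 3955/99.2 = 39.87 mm.

t = 39.9 mm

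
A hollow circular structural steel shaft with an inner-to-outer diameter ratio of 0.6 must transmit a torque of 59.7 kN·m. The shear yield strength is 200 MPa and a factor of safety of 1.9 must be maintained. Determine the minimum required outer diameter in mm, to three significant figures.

τ_allow = 200/1.9 = 105.3 MPa.
For a hollow shaft τ = 16T/[πd_o³(1−k⁴)] with k = 0.6, so 1−k⁴ = 0.8704.
d_o³ = 16T/[π τ_allow (1−k⁴)] = 16×5.9700×10^7/(π×105.3×0.8704) = 3.319×10^6 mm³.
d_o = 149.2 mm.

d_o = 149 mm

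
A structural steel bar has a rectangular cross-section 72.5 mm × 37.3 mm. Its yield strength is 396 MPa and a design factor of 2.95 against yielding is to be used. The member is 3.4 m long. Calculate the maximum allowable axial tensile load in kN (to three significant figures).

σ_allow = 396/2.95 = 134.2 MPa.
A = 72.5×37.3 = 2704 mm².
F_allow = σ_allow × A = 134.2×2704 = 363000 N.

F_allow = 363 kN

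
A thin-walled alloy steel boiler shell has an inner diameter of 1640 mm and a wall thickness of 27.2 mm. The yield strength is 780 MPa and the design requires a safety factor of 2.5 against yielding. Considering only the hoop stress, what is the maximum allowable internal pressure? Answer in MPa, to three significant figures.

σ_allow = 780/2.5 = 312.0 MPa.
σ_h = pD/(2t) → p_allow = 2σ_allow t/D = 2×312.0×27.2/1640 = 10.35 MPa.

p_allow = 10.3 MPa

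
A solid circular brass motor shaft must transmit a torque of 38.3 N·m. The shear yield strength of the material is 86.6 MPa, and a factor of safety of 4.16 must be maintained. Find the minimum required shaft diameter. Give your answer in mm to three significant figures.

Allowable shear stress τ_allow = 86.6/4.16 = 20.82 MPa.
For a solid shaft τ = 16T/(πd³), so d³ = 16T/(π τ_allow) = 16×38300/(π×20.82) = 9370 mm³.
d = (9370)^(1/3) = 21.08 mm.

d = 21.1 mm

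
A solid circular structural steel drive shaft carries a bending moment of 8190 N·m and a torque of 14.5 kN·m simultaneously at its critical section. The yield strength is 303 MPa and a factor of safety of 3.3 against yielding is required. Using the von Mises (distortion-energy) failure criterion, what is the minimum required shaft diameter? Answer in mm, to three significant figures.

d = 118 mm

σ_allow = σ_y/n = 303/3.3 = 91.82 MPa.
For a solid shaft σ_b = 32M/(πd³) and τ = 16T/(πd³), so the von Mises stress is σ' = (16/πd³)·√(4M²+3T²).
√(4M²+3T²) = √(4×(8.190×10^6)² + 3×(1.450×10^7)²) = 2.998×10^7 N·mm.
d³ = 16×2.998×10^7/(π×91.82) = 1.663×10^6 mm³.
d = 118.5 mm.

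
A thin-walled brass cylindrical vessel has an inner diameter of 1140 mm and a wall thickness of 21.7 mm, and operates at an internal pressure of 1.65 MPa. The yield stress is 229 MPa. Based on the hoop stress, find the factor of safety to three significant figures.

σ_h = pD/(2t) = 1.65×1140/(2×21.7) = 43.34 MPa.
n = 229/43.34 = 5.284.

n = 5.28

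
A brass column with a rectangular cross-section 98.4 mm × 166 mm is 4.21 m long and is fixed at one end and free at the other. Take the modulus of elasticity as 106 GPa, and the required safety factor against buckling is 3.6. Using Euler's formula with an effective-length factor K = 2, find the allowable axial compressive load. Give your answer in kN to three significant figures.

Buckling occurs about the weak axis: I_min = h·b³/12 = 166×98.4³/12 = 1.318×10^7 mm⁴ (b = 98.4 mm is the smaller dimension).
Effective length L_e = KL = 2×4.21 m = 8420 mm.
Euler critical load P_cr = π²EI/L_e² = π²×106000×1.318×10^7/8420² = 194500 N.
P_allow = P_cr/n = 194500/3.6 = 54020 N.

P_allow = 54.0 kN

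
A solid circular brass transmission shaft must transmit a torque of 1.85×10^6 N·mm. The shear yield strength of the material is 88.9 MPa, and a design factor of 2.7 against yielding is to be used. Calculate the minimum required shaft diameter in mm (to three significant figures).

d = 65.9 mm

Allowable shear stress τ_allow = 88.9/2.7 = 32.93 MPa.
For a solid shaft τ = 16T/(πd³), so d³ = 16T/(π τ_allow) = 16×1850000/(π×32.93) = 286200 mm³.
d = (286200)^(1/3) = 65.90 mm.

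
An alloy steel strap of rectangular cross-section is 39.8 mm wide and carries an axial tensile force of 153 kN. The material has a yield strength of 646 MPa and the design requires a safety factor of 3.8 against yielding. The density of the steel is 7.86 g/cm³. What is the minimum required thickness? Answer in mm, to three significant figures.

σ_allow = 646/3.8 = 170.0 MPa.
Required area A = F/σ_allow = 153000/170.0 = 900.0 mm².
t = A/w = 900.0/39.8 = 22.61 mm.

t = 22.6 mm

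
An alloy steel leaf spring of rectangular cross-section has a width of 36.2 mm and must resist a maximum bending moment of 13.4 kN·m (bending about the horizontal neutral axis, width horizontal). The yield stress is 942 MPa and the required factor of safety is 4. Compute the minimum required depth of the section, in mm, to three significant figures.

h = 97.1 mm

σ_allow = 942/4 = 235.5 MPa.
For a rectangular section σ = 6M/(bh²), so h² = 6M/(b σ_allow) = 6×1.3400×10^7/(36.2×235.5) = 9431 mm².
h = 97.11 mm.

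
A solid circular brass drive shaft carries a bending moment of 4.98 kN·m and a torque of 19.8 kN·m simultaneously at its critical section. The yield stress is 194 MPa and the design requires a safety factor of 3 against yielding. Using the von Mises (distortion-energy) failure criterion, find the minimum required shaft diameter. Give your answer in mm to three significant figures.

d = 141 mm

σ_allow = σ_y/n = 194/3 = 64.67 MPa.
For a solid shaft σ_b = 32M/(πd³) and τ = 16T/(πd³), so the von Mises stress is σ' = (16/πd³)·√(4M²+3T²).
√(4M²+3T²) = √(4×(4.980×10^6)² + 3×(1.980×10^7)²) = 3.571×10^7 N·mm.
d³ = 16×3.571×10^7/(π×64.67) = 2.813×10^6 mm³.
d = 141.2 mm.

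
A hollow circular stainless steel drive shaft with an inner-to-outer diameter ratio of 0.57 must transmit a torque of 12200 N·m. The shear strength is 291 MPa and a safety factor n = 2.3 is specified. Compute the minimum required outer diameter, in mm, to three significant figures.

d_o = 81.9 mm

τ_allow = 291/2.3 = 126.5 MPa.
For a hollow shaft τ = 16T/[πd_o³(1−k⁴)] with k = 0.57, so 1−k⁴ = 0.8944.
d_o³ = 16T/[π τ_allow (1−k⁴)] = 16×1.2200×10^7/(π×126.5×0.8944) = 549100 mm³.
d_o = 81.89 mm.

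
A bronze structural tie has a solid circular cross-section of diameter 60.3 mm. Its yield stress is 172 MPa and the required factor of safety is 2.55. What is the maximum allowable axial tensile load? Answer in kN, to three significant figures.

F_allow = 193 kN

σ_allow = 172/2.55 = 67.45 MPa.
A = πd²/4 = π×60.3²/4 = 2856 mm².
F_allow = σ_allow × A = 67.45×2856 = 192600 N.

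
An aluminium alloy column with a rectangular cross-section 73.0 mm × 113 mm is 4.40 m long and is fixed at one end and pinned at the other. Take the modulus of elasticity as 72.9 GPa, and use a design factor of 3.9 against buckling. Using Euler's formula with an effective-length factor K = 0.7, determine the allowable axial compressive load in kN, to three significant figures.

P_allow = 71.2 kN

Buckling occurs about the weak axis: I_min = h·b³/12 = 113×73.0³/12 = 3.663×10^6 mm⁴ (b = 73.0 mm is the smaller dimension).
Effective length L_e = KL = 0.7×4.40 m = 3080 mm.
Euler critical load P_cr = π²EI/L_e² = π²×72900×3.663×10^6/3080² = 277800 N.
P_allow = P_cr/n = 277800/3.9 = 71240 N.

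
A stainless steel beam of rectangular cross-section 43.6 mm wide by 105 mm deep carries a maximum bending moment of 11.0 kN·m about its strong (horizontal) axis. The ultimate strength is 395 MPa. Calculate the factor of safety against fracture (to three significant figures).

n = 2.88

Section modulus S = bh²/6 = 43.6×105²/6 = 80120 mm³.
σ = M/S = 1.1000×10^7/80120 = 137.3 MPa.
n = 395/137.3 = 2.877.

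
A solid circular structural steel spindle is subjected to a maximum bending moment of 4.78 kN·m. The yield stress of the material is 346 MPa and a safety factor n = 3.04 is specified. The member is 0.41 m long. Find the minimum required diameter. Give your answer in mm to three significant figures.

d = 75.3 mm

σ_allow = 346/3.04 = 113.8 MPa.
For a solid circular section σ = 32M/(πd³), so d³ = 32M/(π σ_allow) = 32×4780000/(π×113.8) = 427800 mm³.
d = 75.35 mm.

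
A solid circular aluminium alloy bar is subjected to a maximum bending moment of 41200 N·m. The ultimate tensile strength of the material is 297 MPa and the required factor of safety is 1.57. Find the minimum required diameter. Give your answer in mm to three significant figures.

d = 130 mm

σ_allow = 297/1.57 = 189.2 MPa.
For a solid circular section σ = 32M/(πd³), so d³ = 32M/(π σ_allow) = 32×4.1200×10^7/(π×189.2) = 2.218×10^6 mm³.
d = 130.4 mm.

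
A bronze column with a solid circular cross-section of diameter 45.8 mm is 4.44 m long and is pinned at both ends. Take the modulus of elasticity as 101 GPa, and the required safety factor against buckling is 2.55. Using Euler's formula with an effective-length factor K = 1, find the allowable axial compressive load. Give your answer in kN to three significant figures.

I = πd⁴/64 = π×45.8⁴/64 = 216000 mm⁴.
Effective length L_e = KL = 1×4.44 m = 4440 mm.
Euler critical load P_cr = π²EI/L_e² = π²×101000×216000/4440² = 10920 N.
P_allow = P_cr/n = 10920/2.55 = 4283 N.

P_allow = 4.28 kN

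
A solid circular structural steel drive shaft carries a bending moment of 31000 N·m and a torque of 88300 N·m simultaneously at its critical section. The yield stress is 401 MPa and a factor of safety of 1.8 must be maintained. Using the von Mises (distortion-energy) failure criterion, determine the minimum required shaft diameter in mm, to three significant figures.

σ_allow = σ_y/n = 401/1.8 = 222.8 MPa.
For a solid shaft σ_b = 32M/(πd³) and τ = 16T/(πd³), so the von Mises stress is σ' = (16/πd³)·√(4M²+3T²).
√(4M²+3T²) = √(4×(3.100×10^7)² + 3×(8.830×10^7)²) = 1.650×10^8 N·mm.
d³ = 16×1.650×10^8/(π×222.8) = 3.773×10^6 mm³.
d = 155.7 mm.

d = 156 mm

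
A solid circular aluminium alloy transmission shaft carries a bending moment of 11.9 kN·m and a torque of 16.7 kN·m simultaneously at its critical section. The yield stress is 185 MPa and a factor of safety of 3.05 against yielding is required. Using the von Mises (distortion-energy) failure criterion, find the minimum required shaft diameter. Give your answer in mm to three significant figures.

σ_allow = σ_y/n = 185/3.05 = 60.66 MPa.
For a solid shaft σ_b = 32M/(πd³) and τ = 16T/(πd³), so the von Mises stress is σ' = (16/πd³)·√(4M²+3T²).
√(4M²+3T²) = √(4×(1.190×10^7)² + 3×(1.670×10^7)²) = 3.746×10^7 N·mm.
d³ = 16×3.746×10^7/(π×60.66) = 3.145×10^6 mm³.
d = 146.5 mm.

d = 147 mm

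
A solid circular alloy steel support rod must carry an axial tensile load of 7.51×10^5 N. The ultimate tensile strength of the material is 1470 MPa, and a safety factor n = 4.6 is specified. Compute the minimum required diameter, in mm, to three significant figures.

d = 54.7 mm

Allowable stress σ_allow = 1470/4.6 = 319.6 MPa.
Required area A = F/σ_allow = 751000/319.6 = 2350 mm².
A = πd²/4 → d = √(4A/π) = 54.70 mm.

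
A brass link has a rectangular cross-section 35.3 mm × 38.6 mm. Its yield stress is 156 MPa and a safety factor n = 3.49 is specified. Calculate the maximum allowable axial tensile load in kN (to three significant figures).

σ_allow = 156/3.49 = 44.70 MPa.
A = 35.3×38.6 = 1363 mm².
F_allow = σ_allow × A = 44.70×1363 = 60910 N.

F_allow = 60.9 kN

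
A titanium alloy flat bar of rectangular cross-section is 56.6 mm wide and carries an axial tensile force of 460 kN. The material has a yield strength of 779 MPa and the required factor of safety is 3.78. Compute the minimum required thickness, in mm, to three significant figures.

t = 39.4 mm

σ_allow = 779/3.78 = 206.1 MPa.
Required area A = F/σ_allow = 460000/206.1 = 2232 mm².
t = A/w = 2232/56.6 = 39.44 mm.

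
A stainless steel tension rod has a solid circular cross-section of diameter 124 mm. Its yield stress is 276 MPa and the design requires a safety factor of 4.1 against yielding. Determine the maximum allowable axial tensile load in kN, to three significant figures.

F_allow = 813 kN

σ_allow = 276/4.1 = 67.32 MPa.
A = πd²/4 = π×124²/4 = 12080 mm².
F_allow = σ_allow × A = 67.32×12080 = 812900 N.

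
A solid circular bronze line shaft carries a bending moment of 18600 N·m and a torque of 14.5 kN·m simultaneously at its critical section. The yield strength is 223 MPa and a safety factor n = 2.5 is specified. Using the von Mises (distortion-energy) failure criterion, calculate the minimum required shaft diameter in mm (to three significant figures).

d = 137 mm

σ_allow = σ_y/n = 223/2.5 = 89.20 MPa.
For a solid shaft σ_b = 32M/(πd³) and τ = 16T/(πd³), so the von Mises stress is σ' = (16/πd³)·√(4M²+3T²).
√(4M²+3T²) = √(4×(1.860×10^7)² + 3×(1.450×10^7)²) = 4.488×10^7 N·mm.
d³ = 16×4.488×10^7/(π×89.20) = 2.563×10^6 mm³.
d = 136.8 mm.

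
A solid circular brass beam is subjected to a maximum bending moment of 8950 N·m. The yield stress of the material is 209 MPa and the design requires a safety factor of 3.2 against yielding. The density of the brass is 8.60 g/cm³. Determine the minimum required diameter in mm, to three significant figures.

d = 112 mm

σ_allow = 209/3.2 = 65.31 MPa.
For a solid circular section σ = 32M/(πd³), so d³ = 32M/(π σ_allow) = 32×8950000/(π×65.31) = 1.396×10^6 mm³.
d = 111.8 mm.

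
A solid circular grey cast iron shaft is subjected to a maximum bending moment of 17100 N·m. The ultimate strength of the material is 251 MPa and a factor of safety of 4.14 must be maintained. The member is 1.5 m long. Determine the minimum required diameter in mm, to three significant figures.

d = 142 mm

σ_allow = 251/4.14 = 60.63 MPa.
For a solid circular section σ = 32M/(πd³), so d³ = 32M/(π σ_allow) = 32×1.7100×10^7/(π×60.63) = 2.873×10^6 mm³.
d = 142.2 mm.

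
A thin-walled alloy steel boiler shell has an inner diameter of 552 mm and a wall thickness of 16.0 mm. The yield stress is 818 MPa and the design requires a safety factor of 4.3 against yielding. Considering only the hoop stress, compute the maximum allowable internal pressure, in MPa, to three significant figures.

σ_allow = 818/4.3 = 190.2 MPa.
σ_h = pD/(2t) → p_allow = 2σ_allow t/D = 2×190.2×16.0/552 = 11.03 MPa.

p_allow = 11.0 MPa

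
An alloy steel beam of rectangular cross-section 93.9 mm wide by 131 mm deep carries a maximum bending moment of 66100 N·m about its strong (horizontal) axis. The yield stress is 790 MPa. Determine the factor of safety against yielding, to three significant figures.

n = 3.21

Section modulus S = bh²/6 = 93.9×131²/6 = 268600 mm³.
σ = M/S = 6.6100×10^7/268600 = 246.1 MPa.
n = 790/246.1 = 3.210.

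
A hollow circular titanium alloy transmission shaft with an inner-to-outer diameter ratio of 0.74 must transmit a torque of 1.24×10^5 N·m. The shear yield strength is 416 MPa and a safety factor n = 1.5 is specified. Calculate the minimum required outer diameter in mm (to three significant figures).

τ_allow = 416/1.5 = 277.3 MPa.
For a hollow shaft τ = 16T/[πd_o³(1−k⁴)] with k = 0.74, so 1−k⁴ = 0.7001.
d_o³ = 16T/[π τ_allow (1−k⁴)] = 16×1.2400×10^8/(π×277.3×0.7001) = 3.252×10^6 mm³.
d_o = 148.2 mm.

d_o = 148 mm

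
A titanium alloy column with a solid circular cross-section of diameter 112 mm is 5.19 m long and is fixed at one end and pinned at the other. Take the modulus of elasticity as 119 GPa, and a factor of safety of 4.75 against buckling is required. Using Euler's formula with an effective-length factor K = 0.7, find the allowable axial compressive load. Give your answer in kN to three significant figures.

P_allow = 145 kN

I = πd⁴/64 = π×112⁴/64 = 7.724×10^6 mm⁴.
Effective length L_e = KL = 0.7×5.19 m = 3633 mm.
Euler critical load P_cr = π²EI/L_e² = π²×119000×7.724×10^6/3633² = 687300 N.
P_allow = P_cr/n = 687300/4.75 = 144700 N.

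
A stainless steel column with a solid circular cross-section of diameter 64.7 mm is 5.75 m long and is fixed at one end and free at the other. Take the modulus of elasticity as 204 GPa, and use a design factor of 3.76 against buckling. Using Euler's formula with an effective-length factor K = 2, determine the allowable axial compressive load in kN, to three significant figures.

I = πd⁴/64 = π×64.7⁴/64 = 860200 mm⁴.
Effective length L_e = KL = 2×5.75 m = 11500 mm.
Euler critical load P_cr = π²EI/L_e² = π²×204000×860200/11500² = 13100 N.
P_allow = P_cr/n = 13100/3.76 = 3483 N.

P_allow = 3.48 kN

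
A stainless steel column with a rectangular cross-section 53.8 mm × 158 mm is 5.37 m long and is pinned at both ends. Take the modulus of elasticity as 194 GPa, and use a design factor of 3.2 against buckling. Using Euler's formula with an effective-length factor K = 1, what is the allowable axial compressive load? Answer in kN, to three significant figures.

P_allow = 42.5 kN

Buckling occurs about the weak axis: I_min = h·b³/12 = 158×53.8³/12 = 2.050×10^6 mm⁴ (b = 53.8 mm is the smaller dimension).
Effective length L_e = KL = 1×5.37 m = 5370 mm.
Euler critical load P_cr = π²EI/L_e² = π²×194000×2.050×10^6/5370² = 136100 N.
P_allow = P_cr/n = 136100/3.2 = 42540 N.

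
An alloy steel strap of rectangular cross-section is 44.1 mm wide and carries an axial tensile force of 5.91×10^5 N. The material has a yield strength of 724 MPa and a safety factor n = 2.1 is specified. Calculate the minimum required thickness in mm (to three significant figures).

σ_allow = 724/2.1 = 344.8 MPa.
Required area A = F/σ_allow = 591000/344.8 = 1714 mm².
t = A/w = 1714/44.1 = 38.87 mm.

t = 38.9 mm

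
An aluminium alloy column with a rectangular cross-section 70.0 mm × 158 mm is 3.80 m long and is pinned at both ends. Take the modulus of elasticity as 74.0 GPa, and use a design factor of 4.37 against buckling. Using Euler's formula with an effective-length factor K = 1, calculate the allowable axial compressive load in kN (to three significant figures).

P_allow = 52.3 kN

Buckling occurs about the weak axis: I_min = h·b³/12 = 158×70.0³/12 = 4.516×10^6 mm⁴ (b = 70.0 mm is the smaller dimension).
Effective length L_e = KL = 1×3.80 m = 3800 mm.
Euler critical load P_cr = π²EI/L_e² = π²×74000×4.516×10^6/3800² = 228400 N.
P_allow = P_cr/n = 228400/4.37 = 52270 N.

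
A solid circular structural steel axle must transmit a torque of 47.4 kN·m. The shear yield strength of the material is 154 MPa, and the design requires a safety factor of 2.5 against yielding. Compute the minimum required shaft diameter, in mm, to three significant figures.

Allowable shear stress τ_allow = 154/2.5 = 61.60 MPa.
For a solid shaft τ = 16T/(πd³), so d³ = 16T/(π τ_allow) = 16×4.7400×10^7/(π×61.60) = 3.919×10^6 mm³.
d = (3.919×10^6)^(1/3) = 157.7 mm.

d = 158 mm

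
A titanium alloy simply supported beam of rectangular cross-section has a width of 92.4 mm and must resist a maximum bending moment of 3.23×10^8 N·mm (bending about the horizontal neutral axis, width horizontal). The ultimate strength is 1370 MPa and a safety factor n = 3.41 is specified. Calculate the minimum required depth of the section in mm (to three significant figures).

h = 228 mm

σ_allow = 1370/3.41 = 401.8 MPa.
For a rectangular section σ = 6M/(bh²), so h² = 6M/(b σ_allow) = 6×3.2300×10^8/(92.4×401.8) = 52210 mm².
h = 228.5 mm.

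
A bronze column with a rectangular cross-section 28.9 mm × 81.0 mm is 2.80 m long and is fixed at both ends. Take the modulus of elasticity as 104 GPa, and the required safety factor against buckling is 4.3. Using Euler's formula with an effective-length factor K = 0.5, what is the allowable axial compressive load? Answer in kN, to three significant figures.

Buckling occurs about the weak axis: I_min = h·b³/12 = 81.0×28.9³/12 = 162900 mm⁴ (b = 28.9 mm is the smaller dimension).
Effective length L_e = KL = 0.5×2.80 m = 1400 mm.
Euler critical load P_cr = π²EI/L_e² = π²×104000×162900/1400² = 85320 N.
P_allow = P_cr/n = 85320/4.3 = 19840 N.

P_allow = 19.8 kN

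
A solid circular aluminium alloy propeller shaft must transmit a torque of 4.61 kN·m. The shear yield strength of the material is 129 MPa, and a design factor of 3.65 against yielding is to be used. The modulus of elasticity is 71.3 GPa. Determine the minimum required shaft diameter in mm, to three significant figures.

Allowable shear stress τ_allow = 129/3.65 = 35.34 MPa.
For a solid shaft τ = 16T/(πd³), so d³ = 16T/(π τ_allow) = 16×4610000/(π×35.34) = 664300 mm³.
d = (664300)^(1/3) = 87.26 mm.

d = 87.3 mm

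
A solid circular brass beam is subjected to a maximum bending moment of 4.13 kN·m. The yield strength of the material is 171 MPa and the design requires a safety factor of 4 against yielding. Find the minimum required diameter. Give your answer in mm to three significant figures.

d = 99.5 mm

σ_allow = 171/4 = 42.75 MPa.
For a solid circular section σ = 32M/(πd³), so d³ = 32M/(π σ_allow) = 32×4130000/(π×42.75) = 984000 mm³.
d = 99.47 mm.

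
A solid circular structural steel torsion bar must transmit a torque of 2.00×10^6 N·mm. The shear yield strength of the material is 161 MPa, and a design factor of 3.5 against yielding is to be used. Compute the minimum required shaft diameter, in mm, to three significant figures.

Allowable shear stress τ_allow = 161/3.5 = 46.00 MPa.
For a solid shaft τ = 16T/(πd³), so d³ = 16T/(π τ_allow) = 16×2000000/(π×46.00) = 221400 mm³.
d = (221400)^(1/3) = 60.50 mm.

d = 60.5 mm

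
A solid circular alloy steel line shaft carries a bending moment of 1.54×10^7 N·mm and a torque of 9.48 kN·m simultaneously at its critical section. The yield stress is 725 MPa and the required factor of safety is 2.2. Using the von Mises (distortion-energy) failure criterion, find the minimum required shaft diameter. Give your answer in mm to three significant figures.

d = 81.4 mm

σ_allow = σ_y/n = 725/2.2 = 329.5 MPa.
For a solid shaft σ_b = 32M/(πd³) and τ = 16T/(πd³), so the von Mises stress is σ' = (16/πd³)·√(4M²+3T²).
√(4M²+3T²) = √(4×(1.540×10^7)² + 3×(9.480×10^6)²) = 3.490×10^7 N·mm.
d³ = 16×3.490×10^7/(π×329.5) = 539400 mm³.
d = 81.40 mm.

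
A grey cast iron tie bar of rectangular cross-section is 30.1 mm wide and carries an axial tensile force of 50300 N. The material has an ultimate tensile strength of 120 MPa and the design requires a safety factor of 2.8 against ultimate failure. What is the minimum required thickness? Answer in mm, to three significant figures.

σ_allow = 120/2.8 = 42.86 MPa.
Required area A = F/σ_allow = 50300/42.86 = 1174 mm².
t = A/w = 1174/30.1 = 38.99 mm.

t = 39.0 mm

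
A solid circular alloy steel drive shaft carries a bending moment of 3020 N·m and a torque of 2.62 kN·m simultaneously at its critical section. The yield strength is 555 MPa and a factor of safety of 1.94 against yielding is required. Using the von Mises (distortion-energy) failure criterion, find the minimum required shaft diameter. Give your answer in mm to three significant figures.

d = 51.2 mm

σ_allow = σ_y/n = 555/1.94 = 286.1 MPa.
For a solid shaft σ_b = 32M/(πd³) and τ = 16T/(πd³), so the von Mises stress is σ' = (16/πd³)·√(4M²+3T²).
√(4M²+3T²) = √(4×(3.020×10^6)² + 3×(2.620×10^6)²) = 7.555×10^6 N·mm.
d³ = 16×7.555×10^6/(π×286.1) = 134500 mm³.
d = 51.24 mm.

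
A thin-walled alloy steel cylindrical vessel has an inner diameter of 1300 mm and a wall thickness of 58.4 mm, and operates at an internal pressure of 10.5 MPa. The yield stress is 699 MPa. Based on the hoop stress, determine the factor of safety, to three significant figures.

σ_h = pD/(2t) = 10.5×1300/(2×58.4) = 116.9 MPa.
n = 699/116.9 = 5.981.

n = 5.98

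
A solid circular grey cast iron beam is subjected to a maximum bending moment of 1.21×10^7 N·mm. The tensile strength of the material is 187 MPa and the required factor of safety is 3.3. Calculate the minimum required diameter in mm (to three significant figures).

d = 130 mm

σ_allow = 187/3.3 = 56.67 MPa.
For a solid circular section σ = 32M/(πd³), so d³ = 32M/(π σ_allow) = 32×1.2100×10^7/(π×56.67) = 2.175×10^6 mm³.
d = 129.6 mm.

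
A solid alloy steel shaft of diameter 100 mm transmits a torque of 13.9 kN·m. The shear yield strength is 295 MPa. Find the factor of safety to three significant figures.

n = 4.17

τ = 16T/(πd³) = 16×1.3900×10^7/(π×100³) = 70.79 MPa.
n = τ_limit/τ = 295/70.79 = 4.167.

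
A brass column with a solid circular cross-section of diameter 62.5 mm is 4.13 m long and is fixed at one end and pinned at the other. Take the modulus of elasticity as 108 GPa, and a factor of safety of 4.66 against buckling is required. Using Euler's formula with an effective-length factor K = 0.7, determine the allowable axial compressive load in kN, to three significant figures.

I = πd⁴/64 = π×62.5⁴/64 = 749000 mm⁴.
Effective length L_e = KL = 0.7×4.13 m = 2891 mm.
Euler critical load P_cr = π²EI/L_e² = π²×108000×749000/2891² = 95530 N.
P_allow = P_cr/n = 95530/4.66 = 20500 N.

P_allow = 20.5 kN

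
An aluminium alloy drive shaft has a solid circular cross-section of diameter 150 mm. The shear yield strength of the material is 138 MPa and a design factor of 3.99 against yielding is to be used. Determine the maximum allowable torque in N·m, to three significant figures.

τ_allow = 138/3.99 = 34.59 MPa.
For a solid shaft T_allow = τ_allow·πd³/16; πd³/16 = π×150³/16 = 662700 mm³.
T_allow = 34.59×662700 = 2.292×10^7 N·mm = 22920 N·m.

T_allow = 22900 N·m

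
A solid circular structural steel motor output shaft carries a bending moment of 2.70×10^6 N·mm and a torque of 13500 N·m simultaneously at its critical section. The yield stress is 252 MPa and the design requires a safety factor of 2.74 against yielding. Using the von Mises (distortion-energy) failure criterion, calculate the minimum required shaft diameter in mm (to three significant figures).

σ_allow = σ_y/n = 252/2.74 = 91.97 MPa.
For a solid shaft σ_b = 32M/(πd³) and τ = 16T/(πd³), so the von Mises stress is σ' = (16/πd³)·√(4M²+3T²).
√(4M²+3T²) = √(4×(2.700×10^6)² + 3×(1.350×10^7)²) = 2.400×10^7 N·mm.
d³ = 16×2.400×10^7/(π×91.97) = 1.329×10^6 mm³.
d = 109.9 mm.

d = 110 mm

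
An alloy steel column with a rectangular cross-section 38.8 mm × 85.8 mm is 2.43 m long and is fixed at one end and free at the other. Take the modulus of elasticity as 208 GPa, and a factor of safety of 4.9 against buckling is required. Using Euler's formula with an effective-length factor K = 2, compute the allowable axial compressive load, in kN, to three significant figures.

Buckling occurs about the weak axis: I_min = h·b³/12 = 85.8×38.8³/12 = 417600 mm⁴ (b = 38.8 mm is the smaller dimension).
Effective length L_e = KL = 2×2.43 m = 4860 mm.
Euler critical load P_cr = π²EI/L_e² = π²×208000×417600/4860² = 36300 N.
P_allow = P_cr/n = 36300/4.9 = 7408 N.

P_allow = 7.41 kN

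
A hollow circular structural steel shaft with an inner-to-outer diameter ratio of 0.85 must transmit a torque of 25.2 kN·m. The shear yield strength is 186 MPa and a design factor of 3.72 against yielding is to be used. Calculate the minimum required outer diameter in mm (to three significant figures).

τ_allow = 186/3.72 = 50.00 MPa.
For a hollow shaft τ = 16T/[πd_o³(1−k⁴)] with k = 0.85, so 1−k⁴ = 0.4780.
d_o³ = 16T/[π τ_allow (1−k⁴)] = 16×2.5200×10^7/(π×50.00×0.4780) = 5.370×10^6 mm³.
d_o = 175.1 mm.

d_o = 175 mm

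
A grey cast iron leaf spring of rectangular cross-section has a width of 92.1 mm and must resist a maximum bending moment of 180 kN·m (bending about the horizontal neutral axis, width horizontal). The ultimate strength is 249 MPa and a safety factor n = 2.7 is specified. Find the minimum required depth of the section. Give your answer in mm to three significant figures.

h = 357 mm

σ_allow = 249/2.7 = 92.22 MPa.
For a rectangular section σ = 6M/(bh²), so h² = 6M/(b σ_allow) = 6×1.8000×10^8/(92.1×92.22) = 127200 mm².
h = 356.6 mm.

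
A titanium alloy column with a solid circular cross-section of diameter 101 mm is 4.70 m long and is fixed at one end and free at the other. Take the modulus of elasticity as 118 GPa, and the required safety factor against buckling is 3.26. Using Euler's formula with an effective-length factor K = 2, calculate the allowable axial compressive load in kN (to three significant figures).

I = πd⁴/64 = π×101⁴/64 = 5.108×10^6 mm⁴.
Effective length L_e = KL = 2×4.70 m = 9400 mm.
Euler critical load P_cr = π²EI/L_e² = π²×118000×5.108×10^6/9400² = 67330 N.
P_allow = P_cr/n = 67330/3.26 = 20650 N.

P_allow = 20.7 kN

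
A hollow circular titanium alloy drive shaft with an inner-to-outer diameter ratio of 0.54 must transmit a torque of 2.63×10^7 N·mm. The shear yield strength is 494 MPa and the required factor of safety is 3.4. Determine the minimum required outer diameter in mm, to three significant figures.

d_o = 100 mm

τ_allow = 494/3.4 = 145.3 MPa.
For a hollow shaft τ = 16T/[πd_o³(1−k⁴)] with k = 0.54, so 1−k⁴ = 0.9150.
d_o³ = 16T/[π τ_allow (1−k⁴)] = 16×2.6300×10^7/(π×145.3×0.9150) = 1.008×10^6 mm³.
d_o = 100.3 mm.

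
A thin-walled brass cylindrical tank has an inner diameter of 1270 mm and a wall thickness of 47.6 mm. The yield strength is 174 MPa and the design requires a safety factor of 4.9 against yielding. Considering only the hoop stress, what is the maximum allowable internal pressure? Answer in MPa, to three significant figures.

σ_allow = 174/4.9 = 35.51 MPa.
σ_h = pD/(2t) → p_allow = 2σ_allow t/D = 2×35.51×47.6/1270 = 2.662 MPa.

p_allow = 2.66 MPa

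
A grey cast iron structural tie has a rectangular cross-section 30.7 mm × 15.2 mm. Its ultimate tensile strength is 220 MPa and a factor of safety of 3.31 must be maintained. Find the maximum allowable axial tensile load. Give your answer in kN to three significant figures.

σ_allow = 220/3.31 = 66.47 MPa.
A = 30.7×15.2 = 466.6 mm².
F_allow = σ_allow × A = 66.47×466.6 = 31020 N.

F_allow = 31.0 kN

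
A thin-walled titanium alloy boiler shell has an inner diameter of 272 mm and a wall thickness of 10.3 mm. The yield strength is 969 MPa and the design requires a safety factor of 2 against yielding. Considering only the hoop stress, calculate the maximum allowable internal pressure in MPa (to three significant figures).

p_allow = 36.7 MPa

σ_allow = 969/2 = 484.5 MPa.
σ_h = pD/(2t) → p_allow = 2σ_allow t/D = 2×484.5×10.3/272 = 36.69 MPa.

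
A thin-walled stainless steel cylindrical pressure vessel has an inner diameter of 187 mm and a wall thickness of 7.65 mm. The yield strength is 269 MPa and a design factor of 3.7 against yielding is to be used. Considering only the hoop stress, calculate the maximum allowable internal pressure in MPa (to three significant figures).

p_allow = 5.95 MPa

σ_allow = 269/3.7 = 72.70 MPa.
σ_h = pD/(2t) → p_allow = 2σ_allow t/D = 2×72.70×7.65/187 = 5.948 MPa.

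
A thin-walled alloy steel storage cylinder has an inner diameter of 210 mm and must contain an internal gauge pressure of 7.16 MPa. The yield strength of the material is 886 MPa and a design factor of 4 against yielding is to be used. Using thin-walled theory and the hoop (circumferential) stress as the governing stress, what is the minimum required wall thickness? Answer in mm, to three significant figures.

t = 3.39 mm

σ_allow = 886/4 = 221.5 MPa.
Hoop stress σ_h = pD/(2t), so t = pD/(2σ_allow) = 7.16×210/(2×221.5) = 3.394 mm.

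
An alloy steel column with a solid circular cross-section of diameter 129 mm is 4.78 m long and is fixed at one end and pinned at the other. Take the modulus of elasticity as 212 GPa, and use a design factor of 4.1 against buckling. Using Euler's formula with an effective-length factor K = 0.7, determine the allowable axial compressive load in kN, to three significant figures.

P_allow = 620 kN

I = πd⁴/64 = π×129⁴/64 = 1.359×10^7 mm⁴.
Effective length L_e = KL = 0.7×4.78 m = 3346 mm.
Euler critical load P_cr = π²EI/L_e² = π²×212000×1.359×10^7/3346² = 2.540×10^6 N.
P_allow = P_cr/n = 2.540×10^6/4.1 = 619600 N.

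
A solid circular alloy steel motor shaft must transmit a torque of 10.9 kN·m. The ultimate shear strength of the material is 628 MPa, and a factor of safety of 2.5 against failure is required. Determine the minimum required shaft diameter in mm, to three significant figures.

d = 60.5 mm

Allowable shear stress τ_allow = 628/2.5 = 251.2 MPa.
For a solid shaft τ = 16T/(πd³), so d³ = 16T/(π τ_allow) = 16×1.0900×10^7/(π×251.2) = 221000 mm³.
d = (221000)^(1/3) = 60.46 mm.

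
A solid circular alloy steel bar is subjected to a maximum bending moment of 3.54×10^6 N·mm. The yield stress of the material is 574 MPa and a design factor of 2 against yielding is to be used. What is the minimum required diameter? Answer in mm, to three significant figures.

d = 50.1 mm

σ_allow = 574/2 = 287.0 MPa.
For a solid circular section σ = 32M/(πd³), so d³ = 32M/(π σ_allow) = 32×3540000/(π×287.0) = 125600 mm³.
d = 50.08 mm.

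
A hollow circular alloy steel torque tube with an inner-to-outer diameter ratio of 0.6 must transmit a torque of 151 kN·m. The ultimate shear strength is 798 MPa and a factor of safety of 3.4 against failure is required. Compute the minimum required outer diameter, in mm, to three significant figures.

d_o = 156 mm

τ_allow = 798/3.4 = 234.7 MPa.
For a hollow shaft τ = 16T/[πd_o³(1−k⁴)] with k = 0.6, so 1−k⁴ = 0.8704.
d_o³ = 16T/[π τ_allow (1−k⁴)] = 16×1.5100×10^8/(π×234.7×0.8704) = 3.764×10^6 mm³.
d_o = 155.6 mm.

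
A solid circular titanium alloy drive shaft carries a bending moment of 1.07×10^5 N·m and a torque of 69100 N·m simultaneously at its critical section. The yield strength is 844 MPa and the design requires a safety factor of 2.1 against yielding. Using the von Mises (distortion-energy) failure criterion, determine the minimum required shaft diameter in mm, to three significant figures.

d = 146 mm

σ_allow = σ_y/n = 844/2.1 = 401.9 MPa.
For a solid shaft σ_b = 32M/(πd³) and τ = 16T/(πd³), so the von Mises stress is σ' = (16/πd³)·√(4M²+3T²).
√(4M²+3T²) = √(4×(1.070×10^8)² + 3×(6.910×10^7)²) = 2.452×10^8 N·mm.
d³ = 16×2.452×10^8/(π×401.9) = 3.107×10^6 mm³.
d = 145.9 mm.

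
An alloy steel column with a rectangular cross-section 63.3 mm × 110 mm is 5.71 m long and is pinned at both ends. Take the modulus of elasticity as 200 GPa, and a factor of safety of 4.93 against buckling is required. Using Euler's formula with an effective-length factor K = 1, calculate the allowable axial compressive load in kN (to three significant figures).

Buckling occurs about the weak axis: I_min = h·b³/12 = 110×63.3³/12 = 2.325×10^6 mm⁴ (b = 63.3 mm is the smaller dimension).
Effective length L_e = KL = 1×5.71 m = 5710 mm.
Euler critical load P_cr = π²EI/L_e² = π²×200000×2.325×10^6/5710² = 140800 N.
P_allow = P_cr/n = 140800/4.93 = 28550 N.

P_allow = 28.6 kN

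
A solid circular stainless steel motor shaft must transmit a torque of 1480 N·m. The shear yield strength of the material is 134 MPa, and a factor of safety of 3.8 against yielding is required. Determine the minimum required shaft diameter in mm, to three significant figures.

Allowable shear stress τ_allow = 134/3.8 = 35.26 MPa.
For a solid shaft τ = 16T/(πd³), so d³ = 16T/(π τ_allow) = 16×1480000/(π×35.26) = 213800 mm³.
d = (213800)^(1/3) = 59.79 mm.

d = 59.8 mm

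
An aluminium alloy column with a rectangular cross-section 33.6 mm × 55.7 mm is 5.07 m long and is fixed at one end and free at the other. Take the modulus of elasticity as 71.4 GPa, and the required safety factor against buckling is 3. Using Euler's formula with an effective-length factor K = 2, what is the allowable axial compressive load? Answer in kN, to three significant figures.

Buckling occurs about the weak axis: I_min = h·b³/12 = 55.7×33.6³/12 = 176100 mm⁴ (b = 33.6 mm is the smaller dimension).
Effective length L_e = KL = 2×5.07 m = 10140 mm.
Euler critical load P_cr = π²EI/L_e² = π²×71400×176100/10140² = 1207 N.
P_allow = P_cr/n = 1207/3 = 402.2 N.

P_allow = 0.402 kN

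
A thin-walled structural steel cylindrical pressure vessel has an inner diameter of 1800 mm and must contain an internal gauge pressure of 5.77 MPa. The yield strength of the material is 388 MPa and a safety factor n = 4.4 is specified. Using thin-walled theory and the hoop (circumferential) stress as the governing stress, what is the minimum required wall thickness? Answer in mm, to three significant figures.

σ_allow = 388/4.4 = 88.18 MPa.
Hoop stress σ_h = pD/(2t), so t = pD/(2σ_allow) = 5.77×1800/(2×88.18) = 58.89 mm.

t = 58.9 mm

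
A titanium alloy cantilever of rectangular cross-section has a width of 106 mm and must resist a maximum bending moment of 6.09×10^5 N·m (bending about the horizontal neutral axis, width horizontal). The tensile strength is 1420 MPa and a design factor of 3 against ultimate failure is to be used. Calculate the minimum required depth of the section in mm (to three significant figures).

σ_allow = 1420/3 = 473.3 MPa.
For a rectangular section σ = 6M/(bh²), so h² = 6M/(b σ_allow) = 6×6.0900×10^8/(106×473.3) = 72830 mm².
h = 269.9 mm.

h = 270 mm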